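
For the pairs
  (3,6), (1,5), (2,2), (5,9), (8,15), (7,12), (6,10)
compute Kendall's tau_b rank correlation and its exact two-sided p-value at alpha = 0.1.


Step 1: Enumerate the 21 unordered pairs (i,j) with i<j and classify each by sign(x_j-x_i) * sign(y_j-y_i).
  (1,2):dx=-2,dy=-1->C; (1,3):dx=-1,dy=-4->C; (1,4):dx=+2,dy=+3->C; (1,5):dx=+5,dy=+9->C
  (1,6):dx=+4,dy=+6->C; (1,7):dx=+3,dy=+4->C; (2,3):dx=+1,dy=-3->D; (2,4):dx=+4,dy=+4->C
  (2,5):dx=+7,dy=+10->C; (2,6):dx=+6,dy=+7->C; (2,7):dx=+5,dy=+5->C; (3,4):dx=+3,dy=+7->C
  (3,5):dx=+6,dy=+13->C; (3,6):dx=+5,dy=+10->C; (3,7):dx=+4,dy=+8->C; (4,5):dx=+3,dy=+6->C
  (4,6):dx=+2,dy=+3->C; (4,7):dx=+1,dy=+1->C; (5,6):dx=-1,dy=-3->C; (5,7):dx=-2,dy=-5->C
  (6,7):dx=-1,dy=-2->C
Step 2: C = 20, D = 1, total pairs = 21.
Step 3: tau = (C - D)/(n(n-1)/2) = (20 - 1)/21 = 0.904762.
Step 4: Exact two-sided p-value (enumerate n! = 5040 permutations of y under H0): p = 0.002778.
Step 5: alpha = 0.1. reject H0.

tau_b = 0.9048 (C=20, D=1), p = 0.002778, reject H0.


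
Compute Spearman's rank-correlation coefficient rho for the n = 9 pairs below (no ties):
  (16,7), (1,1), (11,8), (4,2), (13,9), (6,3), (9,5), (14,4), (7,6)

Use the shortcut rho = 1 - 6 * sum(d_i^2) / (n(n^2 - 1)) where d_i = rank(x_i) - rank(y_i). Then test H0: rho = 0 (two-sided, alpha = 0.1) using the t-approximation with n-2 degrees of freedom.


Step 1: Rank x and y separately (midranks; no ties here).
rank(x): 16->9, 1->1, 11->6, 4->2, 13->7, 6->3, 9->5, 14->8, 7->4
rank(y): 7->7, 1->1, 8->8, 2->2, 9->9, 3->3, 5->5, 4->4, 6->6
Step 2: d_i = R_x(i) - R_y(i); compute d_i^2.
  (9-7)^2=4, (1-1)^2=0, (6-8)^2=4, (2-2)^2=0, (7-9)^2=4, (3-3)^2=0, (5-5)^2=0, (8-4)^2=16, (4-6)^2=4
sum(d^2) = 32.
Step 3: rho = 1 - 6*32 / (9*(9^2 - 1)) = 1 - 192/720 = 0.733333.
Step 4: Under H0, t = rho * sqrt((n-2)/(1-rho^2)) = 2.8538 ~ t(7).
Step 5: Two-sided p-value from the t-distribution with 7 df = 0.024554.
Step 6: alpha = 0.1. reject H0.

rho = 0.7333, p = 0.024554, reject H0 at alpha = 0.1.


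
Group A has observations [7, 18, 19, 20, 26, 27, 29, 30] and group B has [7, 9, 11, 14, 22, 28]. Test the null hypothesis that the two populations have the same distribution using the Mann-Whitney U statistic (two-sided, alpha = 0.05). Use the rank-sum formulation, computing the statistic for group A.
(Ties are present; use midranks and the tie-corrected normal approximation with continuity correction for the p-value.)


Step 1: Combine and sort all 14 observations; assign midranks.
sorted (value, group): (7,X), (7,Y), (9,Y), (11,Y), (14,Y), (18,X), (19,X), (20,X), (22,Y), (26,X), (27,X), (28,Y), (29,X), (30,X)
ranks: 7->1.5, 7->1.5, 9->3, 11->4, 14->5, 18->6, 19->7, 20->8, 22->9, 26->10, 27->11, 28->12, 29->13, 30->14
Step 2: Rank sum for X: R1 = 1.5 + 6 + 7 + 8 + 10 + 11 + 13 + 14 = 70.5.
Step 3: U_X = R1 - n1(n1+1)/2 = 70.5 - 8*9/2 = 70.5 - 36 = 34.5.
       U_Y = n1*n2 - U_X = 48 - 34.5 = 13.5.
Step 4: Ties are present, so use the tie-corrected normal approximation (with continuity correction) for the p-value.
Step 5: p-value = 0.196213; compare to alpha = 0.05. fail to reject H0.

U_X = 34.5, p = 0.196213, fail to reject H0 at alpha = 0.05.


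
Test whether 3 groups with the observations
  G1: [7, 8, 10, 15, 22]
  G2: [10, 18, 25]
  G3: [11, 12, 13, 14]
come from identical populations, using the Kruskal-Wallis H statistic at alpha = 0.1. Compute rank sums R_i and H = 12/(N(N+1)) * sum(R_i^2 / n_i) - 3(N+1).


Step 1: Combine all N = 12 observations and assign midranks.
sorted (value, group, rank): (7,G1,1), (8,G1,2), (10,G1,3.5), (10,G2,3.5), (11,G3,5), (12,G3,6), (13,G3,7), (14,G3,8), (15,G1,9), (18,G2,10), (22,G1,11), (25,G2,12)
Step 2: Sum ranks within each group.
R_1 = 26.5 (n_1 = 5)
R_2 = 25.5 (n_2 = 3)
R_3 = 26 (n_3 = 4)
Step 3: H = 12/(N(N+1)) * sum(R_i^2/n_i) - 3(N+1)
     = 12/(12*13) * (26.5^2/5 + 25.5^2/3 + 26^2/4) - 3*13
     = 0.076923 * 526.2 - 39
     = 1.476923.
Step 4: Ties present; correction factor C = 1 - 6/(12^3 - 12) = 0.996503. Corrected H = 1.476923 / 0.996503 = 1.482105.
Step 5: Under H0, H ~ chi^2(2); p-value = 0.476612.
Step 6: alpha = 0.1. fail to reject H0.

H = 1.4821, df = 2, p = 0.476612, fail to reject H0.


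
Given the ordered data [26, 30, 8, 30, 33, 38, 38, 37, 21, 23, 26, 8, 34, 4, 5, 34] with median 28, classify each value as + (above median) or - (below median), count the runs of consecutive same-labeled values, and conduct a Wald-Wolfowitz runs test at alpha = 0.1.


Step 1: Compute median = 28; label A = above, B = below.
Labels in order: BABAAAAABBBBABBA  (n_A = 8, n_B = 8)
Step 2: Count runs R = 8.
Step 3: Under H0 (random ordering), E[R] = 2*n_A*n_B/(n_A+n_B) + 1 = 2*8*8/16 + 1 = 9.0000.
        Var[R] = 2*n_A*n_B*(2*n_A*n_B - n_A - n_B) / ((n_A+n_B)^2 * (n_A+n_B-1)) = 14336/3840 = 3.7333.
        SD[R] = 1.9322.
Step 4: Continuity-corrected z = (R + 0.5 - E[R]) / SD[R] = (8 + 0.5 - 9.0000) / 1.9322 = -0.2588.
Step 5: Two-sided p-value via normal approximation = 2*(1 - Phi(|z|)) = 0.795809.
Step 6: alpha = 0.1. fail to reject H0.

R = 8, z = -0.2588, p = 0.795809, fail to reject H0.


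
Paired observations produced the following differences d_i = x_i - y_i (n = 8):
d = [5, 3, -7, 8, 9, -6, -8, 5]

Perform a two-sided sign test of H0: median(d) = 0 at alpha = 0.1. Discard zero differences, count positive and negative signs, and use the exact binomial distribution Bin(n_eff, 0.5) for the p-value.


Step 1: Discard zero differences. Original n = 8; n_eff = number of nonzero differences = 8.
Nonzero differences (with sign): +5, +3, -7, +8, +9, -6, -8, +5
Step 2: Count signs: positive = 5, negative = 3.
Step 3: Under H0: P(positive) = 0.5, so the number of positives S ~ Bin(8, 0.5).
Step 4: Two-sided exact p-value = sum of Bin(8,0.5) probabilities at or below the observed probability = 0.726562.
Step 5: alpha = 0.1. fail to reject H0.

n_eff = 8, pos = 5, neg = 3, p = 0.726562, fail to reject H0.


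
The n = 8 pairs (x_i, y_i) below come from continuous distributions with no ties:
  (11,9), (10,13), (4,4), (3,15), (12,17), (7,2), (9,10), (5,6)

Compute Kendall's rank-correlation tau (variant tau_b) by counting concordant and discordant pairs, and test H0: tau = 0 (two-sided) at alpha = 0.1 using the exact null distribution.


Step 1: Enumerate the 28 unordered pairs (i,j) with i<j and classify each by sign(x_j-x_i) * sign(y_j-y_i).
  (1,2):dx=-1,dy=+4->D; (1,3):dx=-7,dy=-5->C; (1,4):dx=-8,dy=+6->D; (1,5):dx=+1,dy=+8->C
  (1,6):dx=-4,dy=-7->C; (1,7):dx=-2,dy=+1->D; (1,8):dx=-6,dy=-3->C; (2,3):dx=-6,dy=-9->C
  (2,4):dx=-7,dy=+2->D; (2,5):dx=+2,dy=+4->C; (2,6):dx=-3,dy=-11->C; (2,7):dx=-1,dy=-3->C
  (2,8):dx=-5,dy=-7->C; (3,4):dx=-1,dy=+11->D; (3,5):dx=+8,dy=+13->C; (3,6):dx=+3,dy=-2->D
  (3,7):dx=+5,dy=+6->C; (3,8):dx=+1,dy=+2->C; (4,5):dx=+9,dy=+2->C; (4,6):dx=+4,dy=-13->D
  (4,7):dx=+6,dy=-5->D; (4,8):dx=+2,dy=-9->D; (5,6):dx=-5,dy=-15->C; (5,7):dx=-3,dy=-7->C
  (5,8):dx=-7,dy=-11->C; (6,7):dx=+2,dy=+8->C; (6,8):dx=-2,dy=+4->D; (7,8):dx=-4,dy=-4->C
Step 2: C = 18, D = 10, total pairs = 28.
Step 3: tau = (C - D)/(n(n-1)/2) = (18 - 10)/28 = 0.285714.
Step 4: Exact two-sided p-value (enumerate n! = 40320 permutations of y under H0): p = 0.398760.
Step 5: alpha = 0.1. fail to reject H0.

tau_b = 0.2857 (C=18, D=10), p = 0.398760, fail to reject H0.


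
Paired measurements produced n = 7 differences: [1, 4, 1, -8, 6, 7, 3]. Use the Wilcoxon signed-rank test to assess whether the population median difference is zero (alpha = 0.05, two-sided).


Step 1: Drop any zero differences (none here) and take |d_i|.
|d| = [1, 4, 1, 8, 6, 7, 3]
Step 2: Midrank |d_i| (ties get averaged ranks).
ranks: |1|->1.5, |4|->4, |1|->1.5, |8|->7, |6|->5, |7|->6, |3|->3
Step 3: Attach original signs; sum ranks with positive sign and with negative sign.
W+ = 1.5 + 4 + 1.5 + 5 + 6 + 3 = 21
W- = 7 = 7
(Check: W+ + W- = 28 should equal n(n+1)/2 = 28.)
Step 4: Test statistic W = min(W+, W-) = 7.
Step 5: Ties in |d|, so use the tie-corrected normal approximation.
        E[W] = n(n+1)/4 = 7*8/4 = 14.
        Tie groups: |d|=1 (t=2); sum(t^3 - t) = 6.
        Var[W] = n(n+1)(2n+1)/24 - sum(t^3-t)/48 = 840/24 - 6/48 = 34.875.
        z = (W - E[W]) / sqrt(Var[W]) = (7 - 14) / 5.9055 = -1.1853.
        Two-sided p = 2*Phi(z) = 0.235885.
Step 6: alpha = 0.05. fail to reject H0.

W+ = 21, W- = 7, W = min = 7, p = 0.235885, fail to reject H0.


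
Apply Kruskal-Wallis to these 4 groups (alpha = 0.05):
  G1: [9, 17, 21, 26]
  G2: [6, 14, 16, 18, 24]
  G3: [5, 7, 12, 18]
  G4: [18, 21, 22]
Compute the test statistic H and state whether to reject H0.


Step 1: Combine all N = 16 observations and assign midranks.
sorted (value, group, rank): (5,G3,1), (6,G2,2), (7,G3,3), (9,G1,4), (12,G3,5), (14,G2,6), (16,G2,7), (17,G1,8), (18,G2,10), (18,G3,10), (18,G4,10), (21,G1,12.5), (21,G4,12.5), (22,G4,14), (24,G2,15), (26,G1,16)
Step 2: Sum ranks within each group.
R_1 = 40.5 (n_1 = 4)
R_2 = 40 (n_2 = 5)
R_3 = 19 (n_3 = 4)
R_4 = 36.5 (n_4 = 3)
Step 3: H = 12/(N(N+1)) * sum(R_i^2/n_i) - 3(N+1)
     = 12/(16*17) * (40.5^2/4 + 40^2/5 + 19^2/4 + 36.5^2/3) - 3*17
     = 0.044118 * 1264.4 - 51
     = 4.782169.
Step 4: Ties present; correction factor C = 1 - 30/(16^3 - 16) = 0.992647. Corrected H = 4.782169 / 0.992647 = 4.817593.
Step 5: Under H0, H ~ chi^2(3); p-value = 0.185652.
Step 6: alpha = 0.05. fail to reject H0.

H = 4.8176, df = 3, p = 0.185652, fail to reject H0.


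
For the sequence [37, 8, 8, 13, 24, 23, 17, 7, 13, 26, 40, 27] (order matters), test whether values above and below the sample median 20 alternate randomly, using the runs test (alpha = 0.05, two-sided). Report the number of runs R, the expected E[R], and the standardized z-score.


Step 1: Compute median = 20; label A = above, B = below.
Labels in order: ABBBAABBBAAA  (n_A = 6, n_B = 6)
Step 2: Count runs R = 5.
Step 3: Under H0 (random ordering), E[R] = 2*n_A*n_B/(n_A+n_B) + 1 = 2*6*6/12 + 1 = 7.0000.
        Var[R] = 2*n_A*n_B*(2*n_A*n_B - n_A - n_B) / ((n_A+n_B)^2 * (n_A+n_B-1)) = 4320/1584 = 2.7273.
        SD[R] = 1.6514.
Step 4: Continuity-corrected z = (R + 0.5 - E[R]) / SD[R] = (5 + 0.5 - 7.0000) / 1.6514 = -0.9083.
Step 5: Two-sided p-value via normal approximation = 2*(1 - Phi(|z|)) = 0.363722.
Step 6: alpha = 0.05. fail to reject H0.

R = 5, z = -0.9083, p = 0.363722, fail to reject H0.


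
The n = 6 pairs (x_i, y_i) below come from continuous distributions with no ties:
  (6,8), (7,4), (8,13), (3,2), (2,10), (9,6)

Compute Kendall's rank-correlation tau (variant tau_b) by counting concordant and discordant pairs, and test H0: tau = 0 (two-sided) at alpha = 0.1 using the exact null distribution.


Step 1: Enumerate the 15 unordered pairs (i,j) with i<j and classify each by sign(x_j-x_i) * sign(y_j-y_i).
  (1,2):dx=+1,dy=-4->D; (1,3):dx=+2,dy=+5->C; (1,4):dx=-3,dy=-6->C; (1,5):dx=-4,dy=+2->D
  (1,6):dx=+3,dy=-2->D; (2,3):dx=+1,dy=+9->C; (2,4):dx=-4,dy=-2->C; (2,5):dx=-5,dy=+6->D
  (2,6):dx=+2,dy=+2->C; (3,4):dx=-5,dy=-11->C; (3,5):dx=-6,dy=-3->C; (3,6):dx=+1,dy=-7->D
  (4,5):dx=-1,dy=+8->D; (4,6):dx=+6,dy=+4->C; (5,6):dx=+7,dy=-4->D
Step 2: C = 8, D = 7, total pairs = 15.
Step 3: tau = (C - D)/(n(n-1)/2) = (8 - 7)/15 = 0.066667.
Step 4: Exact two-sided p-value (enumerate n! = 720 permutations of y under H0): p = 1.000000.
Step 5: alpha = 0.1. fail to reject H0.

tau_b = 0.0667 (C=8, D=7), p = 1.000000, fail to reject H0.


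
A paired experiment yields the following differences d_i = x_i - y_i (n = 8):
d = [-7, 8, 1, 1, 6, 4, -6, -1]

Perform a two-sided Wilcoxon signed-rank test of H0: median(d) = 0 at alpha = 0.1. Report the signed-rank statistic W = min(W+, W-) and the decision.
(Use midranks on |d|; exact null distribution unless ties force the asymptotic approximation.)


Step 1: Drop any zero differences (none here) and take |d_i|.
|d| = [7, 8, 1, 1, 6, 4, 6, 1]
Step 2: Midrank |d_i| (ties get averaged ranks).
ranks: |7|->7, |8|->8, |1|->2, |1|->2, |6|->5.5, |4|->4, |6|->5.5, |1|->2
Step 3: Attach original signs; sum ranks with positive sign and with negative sign.
W+ = 8 + 2 + 2 + 5.5 + 4 = 21.5
W- = 7 + 5.5 + 2 = 14.5
(Check: W+ + W- = 36 should equal n(n+1)/2 = 36.)
Step 4: Test statistic W = min(W+, W-) = 14.5.
Step 5: Ties in |d|, so use the tie-corrected normal approximation.
        E[W] = n(n+1)/4 = 8*9/4 = 18.
        Tie groups: |d|=1 (t=3), |d|=6 (t=2); sum(t^3 - t) = 30.
        Var[W] = n(n+1)(2n+1)/24 - sum(t^3-t)/48 = 1224/24 - 30/48 = 50.375.
        z = (W - E[W]) / sqrt(Var[W]) = (14.5 - 18) / 7.0975 = -0.4931.
        Two-sided p = 2*Phi(z) = 0.621921.
Step 6: alpha = 0.1. fail to reject H0.

W+ = 21.5, W- = 14.5, W = min = 14.5, p = 0.621921, fail to reject H0.


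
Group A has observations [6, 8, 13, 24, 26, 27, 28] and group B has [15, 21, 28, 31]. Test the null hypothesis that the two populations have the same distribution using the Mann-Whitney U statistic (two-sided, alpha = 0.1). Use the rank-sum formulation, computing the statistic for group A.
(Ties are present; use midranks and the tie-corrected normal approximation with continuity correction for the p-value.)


Step 1: Combine and sort all 11 observations; assign midranks.
sorted (value, group): (6,X), (8,X), (13,X), (15,Y), (21,Y), (24,X), (26,X), (27,X), (28,X), (28,Y), (31,Y)
ranks: 6->1, 8->2, 13->3, 15->4, 21->5, 24->6, 26->7, 27->8, 28->9.5, 28->9.5, 31->11
Step 2: Rank sum for X: R1 = 1 + 2 + 3 + 6 + 7 + 8 + 9.5 = 36.5.
Step 3: U_X = R1 - n1(n1+1)/2 = 36.5 - 7*8/2 = 36.5 - 28 = 8.5.
       U_Y = n1*n2 - U_X = 28 - 8.5 = 19.5.
Step 4: Ties are present, so use the tie-corrected normal approximation (with continuity correction) for the p-value.
Step 5: p-value = 0.343605; compare to alpha = 0.1. fail to reject H0.

U_X = 8.5, p = 0.343605, fail to reject H0 at alpha = 0.1.


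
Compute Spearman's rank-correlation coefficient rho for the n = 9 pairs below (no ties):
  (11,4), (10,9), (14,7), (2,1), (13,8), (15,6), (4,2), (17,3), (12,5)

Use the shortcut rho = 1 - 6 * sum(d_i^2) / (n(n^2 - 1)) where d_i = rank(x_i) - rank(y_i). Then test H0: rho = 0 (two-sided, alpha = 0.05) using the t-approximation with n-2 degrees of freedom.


Step 1: Rank x and y separately (midranks; no ties here).
rank(x): 11->4, 10->3, 14->7, 2->1, 13->6, 15->8, 4->2, 17->9, 12->5
rank(y): 4->4, 9->9, 7->7, 1->1, 8->8, 6->6, 2->2, 3->3, 5->5
Step 2: d_i = R_x(i) - R_y(i); compute d_i^2.
  (4-4)^2=0, (3-9)^2=36, (7-7)^2=0, (1-1)^2=0, (6-8)^2=4, (8-6)^2=4, (2-2)^2=0, (9-3)^2=36, (5-5)^2=0
sum(d^2) = 80.
Step 3: rho = 1 - 6*80 / (9*(9^2 - 1)) = 1 - 480/720 = 0.333333.
Step 4: Under H0, t = rho * sqrt((n-2)/(1-rho^2)) = 0.9354 ~ t(7).
Step 5: Two-sided p-value from the t-distribution with 7 df = 0.380713.
Step 6: alpha = 0.05. fail to reject H0.

rho = 0.3333, p = 0.380713, fail to reject H0 at alpha = 0.05.


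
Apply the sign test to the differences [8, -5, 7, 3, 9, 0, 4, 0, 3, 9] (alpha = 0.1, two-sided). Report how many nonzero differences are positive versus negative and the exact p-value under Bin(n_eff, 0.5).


Step 1: Discard zero differences. Original n = 10; n_eff = number of nonzero differences = 8.
Nonzero differences (with sign): +8, -5, +7, +3, +9, +4, +3, +9
Step 2: Count signs: positive = 7, negative = 1.
Step 3: Under H0: P(positive) = 0.5, so the number of positives S ~ Bin(8, 0.5).
Step 4: Two-sided exact p-value = sum of Bin(8,0.5) probabilities at or below the observed probability = 0.070312.
Step 5: alpha = 0.1. reject H0.

n_eff = 8, pos = 7, neg = 1, p = 0.070312, reject H0.


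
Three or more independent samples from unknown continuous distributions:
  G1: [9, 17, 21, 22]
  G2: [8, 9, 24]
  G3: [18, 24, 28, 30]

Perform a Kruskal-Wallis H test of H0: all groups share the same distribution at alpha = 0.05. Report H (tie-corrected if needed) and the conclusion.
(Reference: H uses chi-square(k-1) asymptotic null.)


Step 1: Combine all N = 11 observations and assign midranks.
sorted (value, group, rank): (8,G2,1), (9,G1,2.5), (9,G2,2.5), (17,G1,4), (18,G3,5), (21,G1,6), (22,G1,7), (24,G2,8.5), (24,G3,8.5), (28,G3,10), (30,G3,11)
Step 2: Sum ranks within each group.
R_1 = 19.5 (n_1 = 4)
R_2 = 12 (n_2 = 3)
R_3 = 34.5 (n_3 = 4)
Step 3: H = 12/(N(N+1)) * sum(R_i^2/n_i) - 3(N+1)
     = 12/(11*12) * (19.5^2/4 + 12^2/3 + 34.5^2/4) - 3*12
     = 0.090909 * 440.625 - 36
     = 4.056818.
Step 4: Ties present; correction factor C = 1 - 12/(11^3 - 11) = 0.990909. Corrected H = 4.056818 / 0.990909 = 4.094037.
Step 5: Under H0, H ~ chi^2(2); p-value = 0.129119.
Step 6: alpha = 0.05. fail to reject H0.

H = 4.0940, df = 2, p = 0.129119, fail to reject H0.


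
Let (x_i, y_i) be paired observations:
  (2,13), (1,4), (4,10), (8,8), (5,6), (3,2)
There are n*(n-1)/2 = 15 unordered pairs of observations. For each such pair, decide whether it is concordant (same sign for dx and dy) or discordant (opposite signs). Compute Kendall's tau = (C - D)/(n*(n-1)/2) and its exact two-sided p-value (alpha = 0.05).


Step 1: Enumerate the 15 unordered pairs (i,j) with i<j and classify each by sign(x_j-x_i) * sign(y_j-y_i).
  (1,2):dx=-1,dy=-9->C; (1,3):dx=+2,dy=-3->D; (1,4):dx=+6,dy=-5->D; (1,5):dx=+3,dy=-7->D
  (1,6):dx=+1,dy=-11->D; (2,3):dx=+3,dy=+6->C; (2,4):dx=+7,dy=+4->C; (2,5):dx=+4,dy=+2->C
  (2,6):dx=+2,dy=-2->D; (3,4):dx=+4,dy=-2->D; (3,5):dx=+1,dy=-4->D; (3,6):dx=-1,dy=-8->C
  (4,5):dx=-3,dy=-2->C; (4,6):dx=-5,dy=-6->C; (5,6):dx=-2,dy=-4->C
Step 2: C = 8, D = 7, total pairs = 15.
Step 3: tau = (C - D)/(n(n-1)/2) = (8 - 7)/15 = 0.066667.
Step 4: Exact two-sided p-value (enumerate n! = 720 permutations of y under H0): p = 1.000000.
Step 5: alpha = 0.05. fail to reject H0.

tau_b = 0.0667 (C=8, D=7), p = 1.000000, fail to reject H0.


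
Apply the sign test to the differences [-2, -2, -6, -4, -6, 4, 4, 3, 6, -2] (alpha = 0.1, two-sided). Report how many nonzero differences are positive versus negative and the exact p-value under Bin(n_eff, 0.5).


Step 1: Discard zero differences. Original n = 10; n_eff = number of nonzero differences = 10.
Nonzero differences (with sign): -2, -2, -6, -4, -6, +4, +4, +3, +6, -2
Step 2: Count signs: positive = 4, negative = 6.
Step 3: Under H0: P(positive) = 0.5, so the number of positives S ~ Bin(10, 0.5).
Step 4: Two-sided exact p-value = sum of Bin(10,0.5) probabilities at or below the observed probability = 0.753906.
Step 5: alpha = 0.1. fail to reject H0.

n_eff = 10, pos = 4, neg = 6, p = 0.753906, fail to reject H0.


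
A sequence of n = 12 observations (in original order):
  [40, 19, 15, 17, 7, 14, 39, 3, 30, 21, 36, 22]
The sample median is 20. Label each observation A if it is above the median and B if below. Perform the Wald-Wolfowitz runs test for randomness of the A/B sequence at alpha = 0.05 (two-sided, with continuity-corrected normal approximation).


Step 1: Compute median = 20; label A = above, B = below.
Labels in order: ABBBBBABAAAA  (n_A = 6, n_B = 6)
Step 2: Count runs R = 5.
Step 3: Under H0 (random ordering), E[R] = 2*n_A*n_B/(n_A+n_B) + 1 = 2*6*6/12 + 1 = 7.0000.
        Var[R] = 2*n_A*n_B*(2*n_A*n_B - n_A - n_B) / ((n_A+n_B)^2 * (n_A+n_B-1)) = 4320/1584 = 2.7273.
        SD[R] = 1.6514.
Step 4: Continuity-corrected z = (R + 0.5 - E[R]) / SD[R] = (5 + 0.5 - 7.0000) / 1.6514 = -0.9083.
Step 5: Two-sided p-value via normal approximation = 2*(1 - Phi(|z|)) = 0.363722.
Step 6: alpha = 0.05. fail to reject H0.

R = 5, z = -0.9083, p = 0.363722, fail to reject H0.


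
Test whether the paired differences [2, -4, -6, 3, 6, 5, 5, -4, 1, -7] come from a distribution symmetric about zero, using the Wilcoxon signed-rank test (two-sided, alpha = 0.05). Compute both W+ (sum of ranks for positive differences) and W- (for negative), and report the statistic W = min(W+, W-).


Step 1: Drop any zero differences (none here) and take |d_i|.
|d| = [2, 4, 6, 3, 6, 5, 5, 4, 1, 7]
Step 2: Midrank |d_i| (ties get averaged ranks).
ranks: |2|->2, |4|->4.5, |6|->8.5, |3|->3, |6|->8.5, |5|->6.5, |5|->6.5, |4|->4.5, |1|->1, |7|->10
Step 3: Attach original signs; sum ranks with positive sign and with negative sign.
W+ = 2 + 3 + 8.5 + 6.5 + 6.5 + 1 = 27.5
W- = 4.5 + 8.5 + 4.5 + 10 = 27.5
(Check: W+ + W- = 55 should equal n(n+1)/2 = 55.)
Step 4: Test statistic W = min(W+, W-) = 27.5.
Step 5: Ties in |d|, so use the tie-corrected normal approximation.
        E[W] = n(n+1)/4 = 10*11/4 = 27.5.
        Tie groups: |d|=4 (t=2), |d|=5 (t=2), |d|=6 (t=2); sum(t^3 - t) = 18.
        Var[W] = n(n+1)(2n+1)/24 - sum(t^3-t)/48 = 2310/24 - 18/48 = 95.875.
        z = (W - E[W]) / sqrt(Var[W]) = (27.5 - 27.5) / 9.7916 = 0.0000.
        Two-sided p = 2*Phi(z) = 1.000000.
Step 6: alpha = 0.05. fail to reject H0.

W+ = 27.5, W- = 27.5, W = min = 27.5, p = 1.000000, fail to reject H0.


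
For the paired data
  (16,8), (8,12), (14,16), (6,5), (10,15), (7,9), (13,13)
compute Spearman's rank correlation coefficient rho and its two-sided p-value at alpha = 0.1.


Step 1: Rank x and y separately (midranks; no ties here).
rank(x): 16->7, 8->3, 14->6, 6->1, 10->4, 7->2, 13->5
rank(y): 8->2, 12->4, 16->7, 5->1, 15->6, 9->3, 13->5
Step 2: d_i = R_x(i) - R_y(i); compute d_i^2.
  (7-2)^2=25, (3-4)^2=1, (6-7)^2=1, (1-1)^2=0, (4-6)^2=4, (2-3)^2=1, (5-5)^2=0
sum(d^2) = 32.
Step 3: rho = 1 - 6*32 / (7*(7^2 - 1)) = 1 - 192/336 = 0.428571.
Step 4: Under H0, t = rho * sqrt((n-2)/(1-rho^2)) = 1.0607 ~ t(5).
Step 5: Two-sided p-value from the t-distribution with 5 df = 0.337368.
Step 6: alpha = 0.1. fail to reject H0.

rho = 0.4286, p = 0.337368, fail to reject H0 at alpha = 0.1.


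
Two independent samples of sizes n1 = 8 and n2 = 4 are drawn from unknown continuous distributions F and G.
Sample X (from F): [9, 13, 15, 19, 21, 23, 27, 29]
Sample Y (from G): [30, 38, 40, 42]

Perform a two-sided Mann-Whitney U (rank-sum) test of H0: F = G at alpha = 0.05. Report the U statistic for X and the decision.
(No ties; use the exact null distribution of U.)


Step 1: Combine and sort all 12 observations; assign midranks.
sorted (value, group): (9,X), (13,X), (15,X), (19,X), (21,X), (23,X), (27,X), (29,X), (30,Y), (38,Y), (40,Y), (42,Y)
ranks: 9->1, 13->2, 15->3, 19->4, 21->5, 23->6, 27->7, 29->8, 30->9, 38->10, 40->11, 42->12
Step 2: Rank sum for X: R1 = 1 + 2 + 3 + 4 + 5 + 6 + 7 + 8 = 36.
Step 3: U_X = R1 - n1(n1+1)/2 = 36 - 8*9/2 = 36 - 36 = 0.
       U_Y = n1*n2 - U_X = 32 - 0 = 32.
Step 4: No ties, so the exact null distribution of U (based on enumerating the C(12,8) = 495 equally likely rank assignments) gives the two-sided p-value.
Step 5: p-value = 0.004040; compare to alpha = 0.05. reject H0.

U_X = 0, p = 0.004040, reject H0 at alpha = 0.05.


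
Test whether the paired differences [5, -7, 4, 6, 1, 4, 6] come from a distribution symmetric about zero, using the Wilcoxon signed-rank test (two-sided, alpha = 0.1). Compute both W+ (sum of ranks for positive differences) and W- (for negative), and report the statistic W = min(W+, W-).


Step 1: Drop any zero differences (none here) and take |d_i|.
|d| = [5, 7, 4, 6, 1, 4, 6]
Step 2: Midrank |d_i| (ties get averaged ranks).
ranks: |5|->4, |7|->7, |4|->2.5, |6|->5.5, |1|->1, |4|->2.5, |6|->5.5
Step 3: Attach original signs; sum ranks with positive sign and with negative sign.
W+ = 4 + 2.5 + 5.5 + 1 + 2.5 + 5.5 = 21
W- = 7 = 7
(Check: W+ + W- = 28 should equal n(n+1)/2 = 28.)
Step 4: Test statistic W = min(W+, W-) = 7.
Step 5: Ties in |d|, so use the tie-corrected normal approximation.
        E[W] = n(n+1)/4 = 7*8/4 = 14.
        Tie groups: |d|=4 (t=2), |d|=6 (t=2); sum(t^3 - t) = 12.
        Var[W] = n(n+1)(2n+1)/24 - sum(t^3-t)/48 = 840/24 - 12/48 = 34.75.
        z = (W - E[W]) / sqrt(Var[W]) = (7 - 14) / 5.8949 = -1.1875.
        Two-sided p = 2*Phi(z) = 0.235044.
Step 6: alpha = 0.1. fail to reject H0.

W+ = 21, W- = 7, W = min = 7, p = 0.235044, fail to reject H0.


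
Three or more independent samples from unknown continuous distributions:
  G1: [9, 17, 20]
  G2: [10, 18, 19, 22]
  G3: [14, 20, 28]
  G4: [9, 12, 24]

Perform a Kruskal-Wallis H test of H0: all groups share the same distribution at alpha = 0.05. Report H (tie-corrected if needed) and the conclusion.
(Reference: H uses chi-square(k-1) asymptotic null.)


Step 1: Combine all N = 13 observations and assign midranks.
sorted (value, group, rank): (9,G1,1.5), (9,G4,1.5), (10,G2,3), (12,G4,4), (14,G3,5), (17,G1,6), (18,G2,7), (19,G2,8), (20,G1,9.5), (20,G3,9.5), (22,G2,11), (24,G4,12), (28,G3,13)
Step 2: Sum ranks within each group.
R_1 = 17 (n_1 = 3)
R_2 = 29 (n_2 = 4)
R_3 = 27.5 (n_3 = 3)
R_4 = 17.5 (n_4 = 3)
Step 3: H = 12/(N(N+1)) * sum(R_i^2/n_i) - 3(N+1)
     = 12/(13*14) * (17^2/3 + 29^2/4 + 27.5^2/3 + 17.5^2/3) - 3*14
     = 0.065934 * 660.75 - 42
     = 1.565934.
Step 4: Ties present; correction factor C = 1 - 12/(13^3 - 13) = 0.994505. Corrected H = 1.565934 / 0.994505 = 1.574586.
Step 5: Under H0, H ~ chi^2(3); p-value = 0.665166.
Step 6: alpha = 0.05. fail to reject H0.

H = 1.5746, df = 3, p = 0.665166, fail to reject H0.


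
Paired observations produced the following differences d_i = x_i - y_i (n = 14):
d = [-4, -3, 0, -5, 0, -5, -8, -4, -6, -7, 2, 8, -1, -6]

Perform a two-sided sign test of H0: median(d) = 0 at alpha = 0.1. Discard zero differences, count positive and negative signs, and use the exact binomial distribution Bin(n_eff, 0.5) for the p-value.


Step 1: Discard zero differences. Original n = 14; n_eff = number of nonzero differences = 12.
Nonzero differences (with sign): -4, -3, -5, -5, -8, -4, -6, -7, +2, +8, -1, -6
Step 2: Count signs: positive = 2, negative = 10.
Step 3: Under H0: P(positive) = 0.5, so the number of positives S ~ Bin(12, 0.5).
Step 4: Two-sided exact p-value = sum of Bin(12,0.5) probabilities at or below the observed probability = 0.038574.
Step 5: alpha = 0.1. reject H0.

n_eff = 12, pos = 2, neg = 10, p = 0.038574, reject H0.


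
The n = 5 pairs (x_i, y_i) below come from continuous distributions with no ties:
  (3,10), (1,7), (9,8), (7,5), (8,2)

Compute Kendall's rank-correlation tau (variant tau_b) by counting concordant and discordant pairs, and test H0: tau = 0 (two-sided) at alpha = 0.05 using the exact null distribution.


Step 1: Enumerate the 10 unordered pairs (i,j) with i<j and classify each by sign(x_j-x_i) * sign(y_j-y_i).
  (1,2):dx=-2,dy=-3->C; (1,3):dx=+6,dy=-2->D; (1,4):dx=+4,dy=-5->D; (1,5):dx=+5,dy=-8->D
  (2,3):dx=+8,dy=+1->C; (2,4):dx=+6,dy=-2->D; (2,5):dx=+7,dy=-5->D; (3,4):dx=-2,dy=-3->C
  (3,5):dx=-1,dy=-6->C; (4,5):dx=+1,dy=-3->D
Step 2: C = 4, D = 6, total pairs = 10.
Step 3: tau = (C - D)/(n(n-1)/2) = (4 - 6)/10 = -0.200000.
Step 4: Exact two-sided p-value (enumerate n! = 120 permutations of y under H0): p = 0.816667.
Step 5: alpha = 0.05. fail to reject H0.

tau_b = -0.2000 (C=4, D=6), p = 0.816667, fail to reject H0.


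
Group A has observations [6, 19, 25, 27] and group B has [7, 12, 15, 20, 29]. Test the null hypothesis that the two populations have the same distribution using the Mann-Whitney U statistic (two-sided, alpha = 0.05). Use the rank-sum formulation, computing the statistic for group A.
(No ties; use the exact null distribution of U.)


Step 1: Combine and sort all 9 observations; assign midranks.
sorted (value, group): (6,X), (7,Y), (12,Y), (15,Y), (19,X), (20,Y), (25,X), (27,X), (29,Y)
ranks: 6->1, 7->2, 12->3, 15->4, 19->5, 20->6, 25->7, 27->8, 29->9
Step 2: Rank sum for X: R1 = 1 + 5 + 7 + 8 = 21.
Step 3: U_X = R1 - n1(n1+1)/2 = 21 - 4*5/2 = 21 - 10 = 11.
       U_Y = n1*n2 - U_X = 20 - 11 = 9.
Step 4: No ties, so the exact null distribution of U (based on enumerating the C(9,4) = 126 equally likely rank assignments) gives the two-sided p-value.
Step 5: p-value = 0.904762; compare to alpha = 0.05. fail to reject H0.

U_X = 11, p = 0.904762, fail to reject H0 at alpha = 0.05.


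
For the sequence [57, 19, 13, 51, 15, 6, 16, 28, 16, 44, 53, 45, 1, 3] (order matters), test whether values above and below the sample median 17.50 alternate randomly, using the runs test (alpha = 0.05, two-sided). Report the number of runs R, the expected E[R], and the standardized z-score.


Step 1: Compute median = 17.50; label A = above, B = below.
Labels in order: AABABBBABAAABB  (n_A = 7, n_B = 7)
Step 2: Count runs R = 8.
Step 3: Under H0 (random ordering), E[R] = 2*n_A*n_B/(n_A+n_B) + 1 = 2*7*7/14 + 1 = 8.0000.
        Var[R] = 2*n_A*n_B*(2*n_A*n_B - n_A - n_B) / ((n_A+n_B)^2 * (n_A+n_B-1)) = 8232/2548 = 3.2308.
        SD[R] = 1.7974.
Step 4: R = E[R], so z = 0 with no continuity correction.
Step 5: Two-sided p-value via normal approximation = 2*(1 - Phi(|z|)) = 1.000000.
Step 6: alpha = 0.05. fail to reject H0.

R = 8, z = 0.0000, p = 1.000000, fail to reject H0.


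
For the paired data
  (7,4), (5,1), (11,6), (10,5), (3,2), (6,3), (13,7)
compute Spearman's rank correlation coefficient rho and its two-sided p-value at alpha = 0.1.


Step 1: Rank x and y separately (midranks; no ties here).
rank(x): 7->4, 5->2, 11->6, 10->5, 3->1, 6->3, 13->7
rank(y): 4->4, 1->1, 6->6, 5->5, 2->2, 3->3, 7->7
Step 2: d_i = R_x(i) - R_y(i); compute d_i^2.
  (4-4)^2=0, (2-1)^2=1, (6-6)^2=0, (5-5)^2=0, (1-2)^2=1, (3-3)^2=0, (7-7)^2=0
sum(d^2) = 2.
Step 3: rho = 1 - 6*2 / (7*(7^2 - 1)) = 1 - 12/336 = 0.964286.
Step 4: Under H0, t = rho * sqrt((n-2)/(1-rho^2)) = 8.1408 ~ t(5).
Step 5: Two-sided p-value from the t-distribution with 5 df = 0.000454.
Step 6: alpha = 0.1. reject H0.

rho = 0.9643, p = 0.000454, reject H0 at alpha = 0.1.


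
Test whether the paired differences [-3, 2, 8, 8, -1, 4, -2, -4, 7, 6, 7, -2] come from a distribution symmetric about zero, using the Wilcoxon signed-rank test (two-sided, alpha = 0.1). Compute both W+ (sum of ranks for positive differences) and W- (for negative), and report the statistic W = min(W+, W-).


Step 1: Drop any zero differences (none here) and take |d_i|.
|d| = [3, 2, 8, 8, 1, 4, 2, 4, 7, 6, 7, 2]
Step 2: Midrank |d_i| (ties get averaged ranks).
ranks: |3|->5, |2|->3, |8|->11.5, |8|->11.5, |1|->1, |4|->6.5, |2|->3, |4|->6.5, |7|->9.5, |6|->8, |7|->9.5, |2|->3
Step 3: Attach original signs; sum ranks with positive sign and with negative sign.
W+ = 3 + 11.5 + 11.5 + 6.5 + 9.5 + 8 + 9.5 = 59.5
W- = 5 + 1 + 3 + 6.5 + 3 = 18.5
(Check: W+ + W- = 78 should equal n(n+1)/2 = 78.)
Step 4: Test statistic W = min(W+, W-) = 18.5.
Step 5: Ties in |d|, so use the tie-corrected normal approximation.
        E[W] = n(n+1)/4 = 12*13/4 = 39.
        Tie groups: |d|=2 (t=3), |d|=4 (t=2), |d|=7 (t=2), |d|=8 (t=2); sum(t^3 - t) = 42.
        Var[W] = n(n+1)(2n+1)/24 - sum(t^3-t)/48 = 3900/24 - 42/48 = 161.625.
        z = (W - E[W]) / sqrt(Var[W]) = (18.5 - 39) / 12.7132 = -1.6125.
        Two-sided p = 2*Phi(z) = 0.106853.
Step 6: alpha = 0.1. fail to reject H0.

W+ = 59.5, W- = 18.5, W = min = 18.5, p = 0.106853, fail to reject H0.


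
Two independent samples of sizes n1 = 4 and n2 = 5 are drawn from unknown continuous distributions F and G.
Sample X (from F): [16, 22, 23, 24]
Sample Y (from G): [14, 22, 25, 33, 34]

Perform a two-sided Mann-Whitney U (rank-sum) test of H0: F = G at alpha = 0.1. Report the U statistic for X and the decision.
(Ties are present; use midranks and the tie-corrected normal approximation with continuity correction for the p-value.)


Step 1: Combine and sort all 9 observations; assign midranks.
sorted (value, group): (14,Y), (16,X), (22,X), (22,Y), (23,X), (24,X), (25,Y), (33,Y), (34,Y)
ranks: 14->1, 16->2, 22->3.5, 22->3.5, 23->5, 24->6, 25->7, 33->8, 34->9
Step 2: Rank sum for X: R1 = 2 + 3.5 + 5 + 6 = 16.5.
Step 3: U_X = R1 - n1(n1+1)/2 = 16.5 - 4*5/2 = 16.5 - 10 = 6.5.
       U_Y = n1*n2 - U_X = 20 - 6.5 = 13.5.
Step 4: Ties are present, so use the tie-corrected normal approximation (with continuity correction) for the p-value.
Step 5: p-value = 0.460558; compare to alpha = 0.1. fail to reject H0.

U_X = 6.5, p = 0.460558, fail to reject H0 at alpha = 0.1.


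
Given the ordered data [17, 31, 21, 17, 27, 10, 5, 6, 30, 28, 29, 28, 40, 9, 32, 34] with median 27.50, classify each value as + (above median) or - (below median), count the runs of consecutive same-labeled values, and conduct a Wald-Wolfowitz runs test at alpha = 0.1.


Step 1: Compute median = 27.50; label A = above, B = below.
Labels in order: BABBBBBBAAAAABAA  (n_A = 8, n_B = 8)
Step 2: Count runs R = 6.
Step 3: Under H0 (random ordering), E[R] = 2*n_A*n_B/(n_A+n_B) + 1 = 2*8*8/16 + 1 = 9.0000.
        Var[R] = 2*n_A*n_B*(2*n_A*n_B - n_A - n_B) / ((n_A+n_B)^2 * (n_A+n_B-1)) = 14336/3840 = 3.7333.
        SD[R] = 1.9322.
Step 4: Continuity-corrected z = (R + 0.5 - E[R]) / SD[R] = (6 + 0.5 - 9.0000) / 1.9322 = -1.2939.
Step 5: Two-sided p-value via normal approximation = 2*(1 - Phi(|z|)) = 0.195709.
Step 6: alpha = 0.1. fail to reject H0.

R = 6, z = -1.2939, p = 0.195709, fail to reject H0.


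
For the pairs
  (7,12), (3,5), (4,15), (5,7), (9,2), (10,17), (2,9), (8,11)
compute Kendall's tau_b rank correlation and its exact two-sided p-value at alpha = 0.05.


Step 1: Enumerate the 28 unordered pairs (i,j) with i<j and classify each by sign(x_j-x_i) * sign(y_j-y_i).
  (1,2):dx=-4,dy=-7->C; (1,3):dx=-3,dy=+3->D; (1,4):dx=-2,dy=-5->C; (1,5):dx=+2,dy=-10->D
  (1,6):dx=+3,dy=+5->C; (1,7):dx=-5,dy=-3->C; (1,8):dx=+1,dy=-1->D; (2,3):dx=+1,dy=+10->C
  (2,4):dx=+2,dy=+2->C; (2,5):dx=+6,dy=-3->D; (2,6):dx=+7,dy=+12->C; (2,7):dx=-1,dy=+4->D
  (2,8):dx=+5,dy=+6->C; (3,4):dx=+1,dy=-8->D; (3,5):dx=+5,dy=-13->D; (3,6):dx=+6,dy=+2->C
  (3,7):dx=-2,dy=-6->C; (3,8):dx=+4,dy=-4->D; (4,5):dx=+4,dy=-5->D; (4,6):dx=+5,dy=+10->C
  (4,7):dx=-3,dy=+2->D; (4,8):dx=+3,dy=+4->C; (5,6):dx=+1,dy=+15->C; (5,7):dx=-7,dy=+7->D
  (5,8):dx=-1,dy=+9->D; (6,7):dx=-8,dy=-8->C; (6,8):dx=-2,dy=-6->C; (7,8):dx=+6,dy=+2->C
Step 2: C = 16, D = 12, total pairs = 28.
Step 3: tau = (C - D)/(n(n-1)/2) = (16 - 12)/28 = 0.142857.
Step 4: Exact two-sided p-value (enumerate n! = 40320 permutations of y under H0): p = 0.719544.
Step 5: alpha = 0.05. fail to reject H0.

tau_b = 0.1429 (C=16, D=12), p = 0.719544, fail to reject H0.


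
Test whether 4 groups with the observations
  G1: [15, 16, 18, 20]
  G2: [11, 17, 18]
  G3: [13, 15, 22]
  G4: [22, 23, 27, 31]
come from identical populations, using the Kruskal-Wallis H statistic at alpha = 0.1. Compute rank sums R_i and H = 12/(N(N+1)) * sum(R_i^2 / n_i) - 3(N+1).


Step 1: Combine all N = 14 observations and assign midranks.
sorted (value, group, rank): (11,G2,1), (13,G3,2), (15,G1,3.5), (15,G3,3.5), (16,G1,5), (17,G2,6), (18,G1,7.5), (18,G2,7.5), (20,G1,9), (22,G3,10.5), (22,G4,10.5), (23,G4,12), (27,G4,13), (31,G4,14)
Step 2: Sum ranks within each group.
R_1 = 25 (n_1 = 4)
R_2 = 14.5 (n_2 = 3)
R_3 = 16 (n_3 = 3)
R_4 = 49.5 (n_4 = 4)
Step 3: H = 12/(N(N+1)) * sum(R_i^2/n_i) - 3(N+1)
     = 12/(14*15) * (25^2/4 + 14.5^2/3 + 16^2/3 + 49.5^2/4) - 3*15
     = 0.057143 * 924.229 - 45
     = 7.813095.
Step 4: Ties present; correction factor C = 1 - 18/(14^3 - 14) = 0.993407. Corrected H = 7.813095 / 0.993407 = 7.864952.
Step 5: Under H0, H ~ chi^2(3); p-value = 0.048887.
Step 6: alpha = 0.1. reject H0.

H = 7.8650, df = 3, p = 0.048887, reject H0.


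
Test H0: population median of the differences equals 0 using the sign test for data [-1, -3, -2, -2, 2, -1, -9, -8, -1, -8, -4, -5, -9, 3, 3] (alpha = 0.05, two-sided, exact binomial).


Step 1: Discard zero differences. Original n = 15; n_eff = number of nonzero differences = 15.
Nonzero differences (with sign): -1, -3, -2, -2, +2, -1, -9, -8, -1, -8, -4, -5, -9, +3, +3
Step 2: Count signs: positive = 3, negative = 12.
Step 3: Under H0: P(positive) = 0.5, so the number of positives S ~ Bin(15, 0.5).
Step 4: Two-sided exact p-value = sum of Bin(15,0.5) probabilities at or below the observed probability = 0.035156.
Step 5: alpha = 0.05. reject H0.

n_eff = 15, pos = 3, neg = 12, p = 0.035156, reject H0.


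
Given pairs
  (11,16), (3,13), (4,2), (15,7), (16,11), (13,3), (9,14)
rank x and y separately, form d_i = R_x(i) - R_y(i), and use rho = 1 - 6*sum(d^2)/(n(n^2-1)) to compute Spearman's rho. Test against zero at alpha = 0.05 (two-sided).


Step 1: Rank x and y separately (midranks; no ties here).
rank(x): 11->4, 3->1, 4->2, 15->6, 16->7, 13->5, 9->3
rank(y): 16->7, 13->5, 2->1, 7->3, 11->4, 3->2, 14->6
Step 2: d_i = R_x(i) - R_y(i); compute d_i^2.
  (4-7)^2=9, (1-5)^2=16, (2-1)^2=1, (6-3)^2=9, (7-4)^2=9, (5-2)^2=9, (3-6)^2=9
sum(d^2) = 62.
Step 3: rho = 1 - 6*62 / (7*(7^2 - 1)) = 1 - 372/336 = -0.107143.
Step 4: Under H0, t = rho * sqrt((n-2)/(1-rho^2)) = -0.2410 ~ t(5).
Step 5: Two-sided p-value from the t-distribution with 5 df = 0.819151.
Step 6: alpha = 0.05. fail to reject H0.

rho = -0.1071, p = 0.819151, fail to reject H0 at alpha = 0.05.


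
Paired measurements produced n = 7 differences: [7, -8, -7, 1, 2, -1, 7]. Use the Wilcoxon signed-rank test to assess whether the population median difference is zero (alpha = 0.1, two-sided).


Step 1: Drop any zero differences (none here) and take |d_i|.
|d| = [7, 8, 7, 1, 2, 1, 7]
Step 2: Midrank |d_i| (ties get averaged ranks).
ranks: |7|->5, |8|->7, |7|->5, |1|->1.5, |2|->3, |1|->1.5, |7|->5
Step 3: Attach original signs; sum ranks with positive sign and with negative sign.
W+ = 5 + 1.5 + 3 + 5 = 14.5
W- = 7 + 5 + 1.5 = 13.5
(Check: W+ + W- = 28 should equal n(n+1)/2 = 28.)
Step 4: Test statistic W = min(W+, W-) = 13.5.
Step 5: Ties in |d|, so use the tie-corrected normal approximation.
        E[W] = n(n+1)/4 = 7*8/4 = 14.
        Tie groups: |d|=1 (t=2), |d|=7 (t=3); sum(t^3 - t) = 30.
        Var[W] = n(n+1)(2n+1)/24 - sum(t^3-t)/48 = 840/24 - 30/48 = 34.375.
        z = (W - E[W]) / sqrt(Var[W]) = (13.5 - 14) / 5.8630 = -0.0853.
        Two-sided p = 2*Phi(z) = 0.932039.
Step 6: alpha = 0.1. fail to reject H0.

W+ = 14.5, W- = 13.5, W = min = 13.5, p = 0.932039, fail to reject H0.


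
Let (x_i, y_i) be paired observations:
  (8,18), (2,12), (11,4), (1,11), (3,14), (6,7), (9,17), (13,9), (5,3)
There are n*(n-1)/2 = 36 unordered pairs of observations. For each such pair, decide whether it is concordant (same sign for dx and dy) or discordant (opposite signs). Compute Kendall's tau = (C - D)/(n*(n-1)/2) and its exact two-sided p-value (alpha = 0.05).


Step 1: Enumerate the 36 unordered pairs (i,j) with i<j and classify each by sign(x_j-x_i) * sign(y_j-y_i).
  (1,2):dx=-6,dy=-6->C; (1,3):dx=+3,dy=-14->D; (1,4):dx=-7,dy=-7->C; (1,5):dx=-5,dy=-4->C
  (1,6):dx=-2,dy=-11->C; (1,7):dx=+1,dy=-1->D; (1,8):dx=+5,dy=-9->D; (1,9):dx=-3,dy=-15->C
  (2,3):dx=+9,dy=-8->D; (2,4):dx=-1,dy=-1->C; (2,5):dx=+1,dy=+2->C; (2,6):dx=+4,dy=-5->D
  (2,7):dx=+7,dy=+5->C; (2,8):dx=+11,dy=-3->D; (2,9):dx=+3,dy=-9->D; (3,4):dx=-10,dy=+7->D
  (3,5):dx=-8,dy=+10->D; (3,6):dx=-5,dy=+3->D; (3,7):dx=-2,dy=+13->D; (3,8):dx=+2,dy=+5->C
  (3,9):dx=-6,dy=-1->C; (4,5):dx=+2,dy=+3->C; (4,6):dx=+5,dy=-4->D; (4,7):dx=+8,dy=+6->C
  (4,8):dx=+12,dy=-2->D; (4,9):dx=+4,dy=-8->D; (5,6):dx=+3,dy=-7->D; (5,7):dx=+6,dy=+3->C
  (5,8):dx=+10,dy=-5->D; (5,9):dx=+2,dy=-11->D; (6,7):dx=+3,dy=+10->C; (6,8):dx=+7,dy=+2->C
  (6,9):dx=-1,dy=-4->C; (7,8):dx=+4,dy=-8->D; (7,9):dx=-4,dy=-14->C; (8,9):dx=-8,dy=-6->C
Step 2: C = 18, D = 18, total pairs = 36.
Step 3: tau = (C - D)/(n(n-1)/2) = (18 - 18)/36 = 0.000000.
Step 4: Exact two-sided p-value (enumerate n! = 362880 permutations of y under H0): p = 1.000000.
Step 5: alpha = 0.05. fail to reject H0.

tau_b = 0.0000 (C=18, D=18), p = 1.000000, fail to reject H0.


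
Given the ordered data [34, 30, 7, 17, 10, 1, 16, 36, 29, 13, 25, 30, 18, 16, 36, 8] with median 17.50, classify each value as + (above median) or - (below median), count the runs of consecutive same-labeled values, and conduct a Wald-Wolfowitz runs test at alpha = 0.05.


Step 1: Compute median = 17.50; label A = above, B = below.
Labels in order: AABBBBBAABAAABAB  (n_A = 8, n_B = 8)
Step 2: Count runs R = 8.
Step 3: Under H0 (random ordering), E[R] = 2*n_A*n_B/(n_A+n_B) + 1 = 2*8*8/16 + 1 = 9.0000.
        Var[R] = 2*n_A*n_B*(2*n_A*n_B - n_A - n_B) / ((n_A+n_B)^2 * (n_A+n_B-1)) = 14336/3840 = 3.7333.
        SD[R] = 1.9322.
Step 4: Continuity-corrected z = (R + 0.5 - E[R]) / SD[R] = (8 + 0.5 - 9.0000) / 1.9322 = -0.2588.
Step 5: Two-sided p-value via normal approximation = 2*(1 - Phi(|z|)) = 0.795809.
Step 6: alpha = 0.05. fail to reject H0.

R = 8, z = -0.2588, p = 0.795809, fail to reject H0.


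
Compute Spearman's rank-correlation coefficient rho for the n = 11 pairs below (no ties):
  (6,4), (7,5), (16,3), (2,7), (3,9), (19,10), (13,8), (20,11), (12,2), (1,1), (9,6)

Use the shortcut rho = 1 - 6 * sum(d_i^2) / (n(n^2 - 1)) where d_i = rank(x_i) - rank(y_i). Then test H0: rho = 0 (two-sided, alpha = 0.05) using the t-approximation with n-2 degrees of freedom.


Step 1: Rank x and y separately (midranks; no ties here).
rank(x): 6->4, 7->5, 16->9, 2->2, 3->3, 19->10, 13->8, 20->11, 12->7, 1->1, 9->6
rank(y): 4->4, 5->5, 3->3, 7->7, 9->9, 10->10, 8->8, 11->11, 2->2, 1->1, 6->6
Step 2: d_i = R_x(i) - R_y(i); compute d_i^2.
  (4-4)^2=0, (5-5)^2=0, (9-3)^2=36, (2-7)^2=25, (3-9)^2=36, (10-10)^2=0, (8-8)^2=0, (11-11)^2=0, (7-2)^2=25, (1-1)^2=0, (6-6)^2=0
sum(d^2) = 122.
Step 3: rho = 1 - 6*122 / (11*(11^2 - 1)) = 1 - 732/1320 = 0.445455.
Step 4: Under H0, t = rho * sqrt((n-2)/(1-rho^2)) = 1.4926 ~ t(9).
Step 5: Two-sided p-value from the t-distribution with 9 df = 0.169733.
Step 6: alpha = 0.05. fail to reject H0.

rho = 0.4455, p = 0.169733, fail to reject H0 at alpha = 0.05.
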